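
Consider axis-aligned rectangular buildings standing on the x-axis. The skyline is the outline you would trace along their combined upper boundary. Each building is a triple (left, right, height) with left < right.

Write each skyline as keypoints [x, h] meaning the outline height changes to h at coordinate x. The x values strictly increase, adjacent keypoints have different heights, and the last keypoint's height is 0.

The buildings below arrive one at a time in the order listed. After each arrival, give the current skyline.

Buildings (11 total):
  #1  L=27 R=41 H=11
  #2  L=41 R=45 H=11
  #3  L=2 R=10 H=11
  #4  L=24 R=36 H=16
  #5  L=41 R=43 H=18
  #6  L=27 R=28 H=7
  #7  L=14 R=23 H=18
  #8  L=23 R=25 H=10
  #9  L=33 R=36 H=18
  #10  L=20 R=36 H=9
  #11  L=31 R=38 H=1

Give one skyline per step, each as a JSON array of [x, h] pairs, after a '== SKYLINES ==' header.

== SKYLINES ==
[[27,11],[41,0]]
[[27,11],[45,0]]
[[2,11],[10,0],[27,11],[45,0]]
[[2,11],[10,0],[24,16],[36,11],[45,0]]
[[2,11],[10,0],[24,16],[36,11],[41,18],[43,11],[45,0]]
[[2,11],[10,0],[24,16],[36,11],[41,18],[43,11],[45,0]]
[[2,11],[10,0],[14,18],[23,0],[24,16],[36,11],[41,18],[43,11],[45,0]]
[[2,11],[10,0],[14,18],[23,10],[24,16],[36,11],[41,18],[43,11],[45,0]]
[[2,11],[10,0],[14,18],[23,10],[24,16],[33,18],[36,11],[41,18],[43,11],[45,0]]
[[2,11],[10,0],[14,18],[23,10],[24,16],[33,18],[36,11],[41,18],[43,11],[45,0]]
[[2,11],[10,0],[14,18],[23,10],[24,16],[33,18],[36,11],[41,18],[43,11],[45,0]]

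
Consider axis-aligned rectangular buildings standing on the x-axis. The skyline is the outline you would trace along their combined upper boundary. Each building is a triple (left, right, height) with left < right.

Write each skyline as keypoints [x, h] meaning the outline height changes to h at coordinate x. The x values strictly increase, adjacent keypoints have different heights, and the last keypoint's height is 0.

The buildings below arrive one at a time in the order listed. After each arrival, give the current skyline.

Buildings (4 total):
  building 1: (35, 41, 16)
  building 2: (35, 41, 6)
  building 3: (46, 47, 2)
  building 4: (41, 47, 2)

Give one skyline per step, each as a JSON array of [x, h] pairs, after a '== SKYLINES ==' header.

== SKYLINES ==
[[35,16],[41,0]]
[[35,16],[41,0]]
[[35,16],[41,0],[46,2],[47,0]]
[[35,16],[41,2],[47,0]]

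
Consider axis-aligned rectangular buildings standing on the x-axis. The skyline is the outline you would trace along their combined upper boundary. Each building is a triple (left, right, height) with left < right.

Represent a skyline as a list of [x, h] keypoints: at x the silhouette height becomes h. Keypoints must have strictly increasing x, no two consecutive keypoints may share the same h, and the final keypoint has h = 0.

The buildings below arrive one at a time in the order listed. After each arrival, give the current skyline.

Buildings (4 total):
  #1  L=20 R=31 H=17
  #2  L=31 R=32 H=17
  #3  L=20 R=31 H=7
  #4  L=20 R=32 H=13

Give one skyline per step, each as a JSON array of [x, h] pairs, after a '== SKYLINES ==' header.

== SKYLINES ==
[[20,17],[31,0]]
[[20,17],[32,0]]
[[20,17],[32,0]]
[[20,17],[32,0]]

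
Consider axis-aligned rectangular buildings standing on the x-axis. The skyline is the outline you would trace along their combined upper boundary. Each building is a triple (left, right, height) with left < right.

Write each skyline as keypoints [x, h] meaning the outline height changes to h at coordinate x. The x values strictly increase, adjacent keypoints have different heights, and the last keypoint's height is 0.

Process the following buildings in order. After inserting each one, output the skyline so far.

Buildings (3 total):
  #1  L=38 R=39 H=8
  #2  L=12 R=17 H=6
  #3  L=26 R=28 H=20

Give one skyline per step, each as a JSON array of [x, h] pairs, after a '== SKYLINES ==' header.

== SKYLINES ==
[[38,8],[39,0]]
[[12,6],[17,0],[38,8],[39,0]]
[[12,6],[17,0],[26,20],[28,0],[38,8],[39,0]]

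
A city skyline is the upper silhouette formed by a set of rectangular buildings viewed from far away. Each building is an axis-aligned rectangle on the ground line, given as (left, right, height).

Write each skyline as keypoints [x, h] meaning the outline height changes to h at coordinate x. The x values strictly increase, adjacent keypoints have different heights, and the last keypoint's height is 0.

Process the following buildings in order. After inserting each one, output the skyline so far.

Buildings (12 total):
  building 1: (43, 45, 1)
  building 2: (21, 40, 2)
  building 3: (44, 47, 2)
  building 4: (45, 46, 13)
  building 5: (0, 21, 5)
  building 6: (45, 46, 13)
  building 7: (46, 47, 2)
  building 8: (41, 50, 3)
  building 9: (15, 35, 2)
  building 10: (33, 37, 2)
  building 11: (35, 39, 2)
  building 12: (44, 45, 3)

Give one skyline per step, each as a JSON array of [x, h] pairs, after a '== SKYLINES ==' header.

== SKYLINES ==
[[43,1],[45,0]]
[[21,2],[40,0],[43,1],[45,0]]
[[21,2],[40,0],[43,1],[44,2],[47,0]]
[[21,2],[40,0],[43,1],[44,2],[45,13],[46,2],[47,0]]
[[0,5],[21,2],[40,0],[43,1],[44,2],[45,13],[46,2],[47,0]]
[[0,5],[21,2],[40,0],[43,1],[44,2],[45,13],[46,2],[47,0]]
[[0,5],[21,2],[40,0],[43,1],[44,2],[45,13],[46,2],[47,0]]
[[0,5],[21,2],[40,0],[41,3],[45,13],[46,3],[50,0]]
[[0,5],[21,2],[40,0],[41,3],[45,13],[46,3],[50,0]]
[[0,5],[21,2],[40,0],[41,3],[45,13],[46,3],[50,0]]
[[0,5],[21,2],[40,0],[41,3],[45,13],[46,3],[50,0]]
[[0,5],[21,2],[40,0],[41,3],[45,13],[46,3],[50,0]]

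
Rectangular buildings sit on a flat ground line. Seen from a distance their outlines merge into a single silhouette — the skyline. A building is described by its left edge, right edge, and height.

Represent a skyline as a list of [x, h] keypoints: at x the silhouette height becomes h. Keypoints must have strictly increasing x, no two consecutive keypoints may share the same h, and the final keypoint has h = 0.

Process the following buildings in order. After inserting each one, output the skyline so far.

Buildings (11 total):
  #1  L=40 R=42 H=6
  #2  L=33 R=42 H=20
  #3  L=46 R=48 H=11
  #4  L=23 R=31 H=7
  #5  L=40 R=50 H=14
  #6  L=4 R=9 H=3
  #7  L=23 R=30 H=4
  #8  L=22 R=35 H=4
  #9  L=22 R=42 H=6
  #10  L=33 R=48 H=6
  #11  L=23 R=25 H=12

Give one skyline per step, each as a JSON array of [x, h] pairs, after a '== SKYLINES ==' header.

== SKYLINES ==
[[40,6],[42,0]]
[[33,20],[42,0]]
[[33,20],[42,0],[46,11],[48,0]]
[[23,7],[31,0],[33,20],[42,0],[46,11],[48,0]]
[[23,7],[31,0],[33,20],[42,14],[50,0]]
[[4,3],[9,0],[23,7],[31,0],[33,20],[42,14],[50,0]]
[[4,3],[9,0],[23,7],[31,0],[33,20],[42,14],[50,0]]
[[4,3],[9,0],[22,4],[23,7],[31,4],[33,20],[42,14],[50,0]]
[[4,3],[9,0],[22,6],[23,7],[31,6],[33,20],[42,14],[50,0]]
[[4,3],[9,0],[22,6],[23,7],[31,6],[33,20],[42,14],[50,0]]
[[4,3],[9,0],[22,6],[23,12],[25,7],[31,6],[33,20],[42,14],[50,0]]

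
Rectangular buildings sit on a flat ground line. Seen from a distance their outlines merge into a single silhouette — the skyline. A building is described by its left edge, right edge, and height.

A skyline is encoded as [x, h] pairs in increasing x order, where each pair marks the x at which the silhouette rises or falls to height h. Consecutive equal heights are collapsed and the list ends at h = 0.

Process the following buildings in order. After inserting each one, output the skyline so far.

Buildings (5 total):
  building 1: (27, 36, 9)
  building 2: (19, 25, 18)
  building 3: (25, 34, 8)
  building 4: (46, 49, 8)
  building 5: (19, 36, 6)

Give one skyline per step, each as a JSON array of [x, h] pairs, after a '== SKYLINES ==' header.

== SKYLINES ==
[[27,9],[36,0]]
[[19,18],[25,0],[27,9],[36,0]]
[[19,18],[25,8],[27,9],[36,0]]
[[19,18],[25,8],[27,9],[36,0],[46,8],[49,0]]
[[19,18],[25,8],[27,9],[36,0],[46,8],[49,0]]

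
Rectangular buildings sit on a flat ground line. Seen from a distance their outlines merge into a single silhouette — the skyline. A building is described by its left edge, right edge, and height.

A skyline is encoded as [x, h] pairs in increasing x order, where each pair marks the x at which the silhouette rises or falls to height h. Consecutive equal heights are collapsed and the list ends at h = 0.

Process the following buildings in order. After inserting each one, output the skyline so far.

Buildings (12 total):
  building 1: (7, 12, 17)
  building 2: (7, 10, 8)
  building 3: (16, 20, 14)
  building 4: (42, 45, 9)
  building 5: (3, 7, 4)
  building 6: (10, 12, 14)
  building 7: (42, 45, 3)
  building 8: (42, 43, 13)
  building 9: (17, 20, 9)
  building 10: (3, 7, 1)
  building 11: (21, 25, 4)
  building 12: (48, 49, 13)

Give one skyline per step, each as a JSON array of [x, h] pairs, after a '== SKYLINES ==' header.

== SKYLINES ==
[[7,17],[12,0]]
[[7,17],[12,0]]
[[7,17],[12,0],[16,14],[20,0]]
[[7,17],[12,0],[16,14],[20,0],[42,9],[45,0]]
[[3,4],[7,17],[12,0],[16,14],[20,0],[42,9],[45,0]]
[[3,4],[7,17],[12,0],[16,14],[20,0],[42,9],[45,0]]
[[3,4],[7,17],[12,0],[16,14],[20,0],[42,9],[45,0]]
[[3,4],[7,17],[12,0],[16,14],[20,0],[42,13],[43,9],[45,0]]
[[3,4],[7,17],[12,0],[16,14],[20,0],[42,13],[43,9],[45,0]]
[[3,4],[7,17],[12,0],[16,14],[20,0],[42,13],[43,9],[45,0]]
[[3,4],[7,17],[12,0],[16,14],[20,0],[21,4],[25,0],[42,13],[43,9],[45,0]]
[[3,4],[7,17],[12,0],[16,14],[20,0],[21,4],[25,0],[42,13],[43,9],[45,0],[48,13],[49,0]]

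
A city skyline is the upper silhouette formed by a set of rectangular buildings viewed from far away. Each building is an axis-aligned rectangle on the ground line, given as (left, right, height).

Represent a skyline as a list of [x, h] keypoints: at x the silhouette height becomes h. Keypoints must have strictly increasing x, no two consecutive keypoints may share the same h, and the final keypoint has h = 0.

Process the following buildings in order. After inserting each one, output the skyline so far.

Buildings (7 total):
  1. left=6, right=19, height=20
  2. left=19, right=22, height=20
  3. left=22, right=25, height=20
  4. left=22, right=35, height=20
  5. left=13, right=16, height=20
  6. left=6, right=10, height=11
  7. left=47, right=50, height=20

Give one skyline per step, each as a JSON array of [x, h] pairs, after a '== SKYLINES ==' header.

== SKYLINES ==
[[6,20],[19,0]]
[[6,20],[22,0]]
[[6,20],[25,0]]
[[6,20],[35,0]]
[[6,20],[35,0]]
[[6,20],[35,0]]
[[6,20],[35,0],[47,20],[50,0]]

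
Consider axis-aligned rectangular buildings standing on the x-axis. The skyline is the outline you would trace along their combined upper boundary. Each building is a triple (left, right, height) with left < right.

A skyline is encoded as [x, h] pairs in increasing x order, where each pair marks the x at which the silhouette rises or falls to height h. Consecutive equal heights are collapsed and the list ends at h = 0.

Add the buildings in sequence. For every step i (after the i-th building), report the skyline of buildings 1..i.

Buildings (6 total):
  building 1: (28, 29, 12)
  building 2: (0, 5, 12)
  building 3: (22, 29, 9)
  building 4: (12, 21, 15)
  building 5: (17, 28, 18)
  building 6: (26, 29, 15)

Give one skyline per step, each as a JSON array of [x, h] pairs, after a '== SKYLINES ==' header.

== SKYLINES ==
[[28,12],[29,0]]
[[0,12],[5,0],[28,12],[29,0]]
[[0,12],[5,0],[22,9],[28,12],[29,0]]
[[0,12],[5,0],[12,15],[21,0],[22,9],[28,12],[29,0]]
[[0,12],[5,0],[12,15],[17,18],[28,12],[29,0]]
[[0,12],[5,0],[12,15],[17,18],[28,15],[29,0]]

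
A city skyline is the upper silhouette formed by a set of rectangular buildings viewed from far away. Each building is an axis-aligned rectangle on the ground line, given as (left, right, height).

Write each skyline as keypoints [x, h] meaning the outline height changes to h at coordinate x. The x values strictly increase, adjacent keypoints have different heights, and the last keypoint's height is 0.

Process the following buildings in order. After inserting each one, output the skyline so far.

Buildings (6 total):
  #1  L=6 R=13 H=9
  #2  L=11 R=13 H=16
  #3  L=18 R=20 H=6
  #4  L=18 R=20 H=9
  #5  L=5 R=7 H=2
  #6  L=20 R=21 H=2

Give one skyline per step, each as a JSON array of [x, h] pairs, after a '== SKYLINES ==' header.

== SKYLINES ==
[[6,9],[13,0]]
[[6,9],[11,16],[13,0]]
[[6,9],[11,16],[13,0],[18,6],[20,0]]
[[6,9],[11,16],[13,0],[18,9],[20,0]]
[[5,2],[6,9],[11,16],[13,0],[18,9],[20,0]]
[[5,2],[6,9],[11,16],[13,0],[18,9],[20,2],[21,0]]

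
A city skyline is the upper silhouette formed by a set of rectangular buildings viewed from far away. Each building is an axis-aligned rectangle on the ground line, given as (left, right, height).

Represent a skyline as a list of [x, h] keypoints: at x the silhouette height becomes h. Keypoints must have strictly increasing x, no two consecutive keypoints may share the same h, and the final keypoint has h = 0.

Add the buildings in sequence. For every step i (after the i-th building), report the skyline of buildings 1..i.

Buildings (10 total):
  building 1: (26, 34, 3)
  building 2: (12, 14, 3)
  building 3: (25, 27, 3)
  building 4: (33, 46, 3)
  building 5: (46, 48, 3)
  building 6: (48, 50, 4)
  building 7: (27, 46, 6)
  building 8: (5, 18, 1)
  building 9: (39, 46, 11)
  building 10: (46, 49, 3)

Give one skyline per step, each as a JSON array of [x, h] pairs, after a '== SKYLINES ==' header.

== SKYLINES ==
[[26,3],[34,0]]
[[12,3],[14,0],[26,3],[34,0]]
[[12,3],[14,0],[25,3],[34,0]]
[[12,3],[14,0],[25,3],[46,0]]
[[12,3],[14,0],[25,3],[48,0]]
[[12,3],[14,0],[25,3],[48,4],[50,0]]
[[12,3],[14,0],[25,3],[27,6],[46,3],[48,4],[50,0]]
[[5,1],[12,3],[14,1],[18,0],[25,3],[27,6],[46,3],[48,4],[50,0]]
[[5,1],[12,3],[14,1],[18,0],[25,3],[27,6],[39,11],[46,3],[48,4],[50,0]]
[[5,1],[12,3],[14,1],[18,0],[25,3],[27,6],[39,11],[46,3],[48,4],[50,0]]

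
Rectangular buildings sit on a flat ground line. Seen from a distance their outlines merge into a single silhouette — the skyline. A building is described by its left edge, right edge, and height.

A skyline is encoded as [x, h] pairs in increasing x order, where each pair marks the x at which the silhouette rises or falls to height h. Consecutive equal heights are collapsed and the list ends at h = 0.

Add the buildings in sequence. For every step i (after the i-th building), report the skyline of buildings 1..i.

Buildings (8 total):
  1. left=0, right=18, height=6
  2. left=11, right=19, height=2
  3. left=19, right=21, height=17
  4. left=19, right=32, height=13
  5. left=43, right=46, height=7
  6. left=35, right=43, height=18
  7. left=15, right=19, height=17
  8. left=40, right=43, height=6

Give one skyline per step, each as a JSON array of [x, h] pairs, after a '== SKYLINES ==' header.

== SKYLINES ==
[[0,6],[18,0]]
[[0,6],[18,2],[19,0]]
[[0,6],[18,2],[19,17],[21,0]]
[[0,6],[18,2],[19,17],[21,13],[32,0]]
[[0,6],[18,2],[19,17],[21,13],[32,0],[43,7],[46,0]]
[[0,6],[18,2],[19,17],[21,13],[32,0],[35,18],[43,7],[46,0]]
[[0,6],[15,17],[21,13],[32,0],[35,18],[43,7],[46,0]]
[[0,6],[15,17],[21,13],[32,0],[35,18],[43,7],[46,0]]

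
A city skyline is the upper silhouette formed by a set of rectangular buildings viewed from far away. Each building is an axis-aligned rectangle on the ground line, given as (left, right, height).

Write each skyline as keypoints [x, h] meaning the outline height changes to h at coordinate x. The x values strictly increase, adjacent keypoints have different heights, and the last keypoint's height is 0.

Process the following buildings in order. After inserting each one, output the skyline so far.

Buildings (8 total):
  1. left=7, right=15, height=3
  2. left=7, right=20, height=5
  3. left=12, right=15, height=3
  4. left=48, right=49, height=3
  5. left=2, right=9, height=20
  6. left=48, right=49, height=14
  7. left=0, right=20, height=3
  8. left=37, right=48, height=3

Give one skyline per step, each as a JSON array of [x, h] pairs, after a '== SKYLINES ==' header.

== SKYLINES ==
[[7,3],[15,0]]
[[7,5],[20,0]]
[[7,5],[20,0]]
[[7,5],[20,0],[48,3],[49,0]]
[[2,20],[9,5],[20,0],[48,3],[49,0]]
[[2,20],[9,5],[20,0],[48,14],[49,0]]
[[0,3],[2,20],[9,5],[20,0],[48,14],[49,0]]
[[0,3],[2,20],[9,5],[20,0],[37,3],[48,14],[49,0]]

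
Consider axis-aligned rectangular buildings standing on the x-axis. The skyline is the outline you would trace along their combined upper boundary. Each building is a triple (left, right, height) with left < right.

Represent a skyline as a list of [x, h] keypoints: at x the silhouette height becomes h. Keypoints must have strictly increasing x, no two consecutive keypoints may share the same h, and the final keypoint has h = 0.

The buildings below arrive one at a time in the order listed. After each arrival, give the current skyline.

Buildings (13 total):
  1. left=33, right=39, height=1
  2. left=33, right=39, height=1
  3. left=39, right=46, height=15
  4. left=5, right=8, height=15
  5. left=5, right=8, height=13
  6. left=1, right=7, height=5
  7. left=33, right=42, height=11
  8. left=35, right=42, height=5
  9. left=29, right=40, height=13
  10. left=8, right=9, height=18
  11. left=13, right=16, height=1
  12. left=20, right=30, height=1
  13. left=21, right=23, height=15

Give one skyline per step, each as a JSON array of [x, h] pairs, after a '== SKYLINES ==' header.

== SKYLINES ==
[[33,1],[39,0]]
[[33,1],[39,0]]
[[33,1],[39,15],[46,0]]
[[5,15],[8,0],[33,1],[39,15],[46,0]]
[[5,15],[8,0],[33,1],[39,15],[46,0]]
[[1,5],[5,15],[8,0],[33,1],[39,15],[46,0]]
[[1,5],[5,15],[8,0],[33,11],[39,15],[46,0]]
[[1,5],[5,15],[8,0],[33,11],[39,15],[46,0]]
[[1,5],[5,15],[8,0],[29,13],[39,15],[46,0]]
[[1,5],[5,15],[8,18],[9,0],[29,13],[39,15],[46,0]]
[[1,5],[5,15],[8,18],[9,0],[13,1],[16,0],[29,13],[39,15],[46,0]]
[[1,5],[5,15],[8,18],[9,0],[13,1],[16,0],[20,1],[29,13],[39,15],[46,0]]
[[1,5],[5,15],[8,18],[9,0],[13,1],[16,0],[20,1],[21,15],[23,1],[29,13],[39,15],[46,0]]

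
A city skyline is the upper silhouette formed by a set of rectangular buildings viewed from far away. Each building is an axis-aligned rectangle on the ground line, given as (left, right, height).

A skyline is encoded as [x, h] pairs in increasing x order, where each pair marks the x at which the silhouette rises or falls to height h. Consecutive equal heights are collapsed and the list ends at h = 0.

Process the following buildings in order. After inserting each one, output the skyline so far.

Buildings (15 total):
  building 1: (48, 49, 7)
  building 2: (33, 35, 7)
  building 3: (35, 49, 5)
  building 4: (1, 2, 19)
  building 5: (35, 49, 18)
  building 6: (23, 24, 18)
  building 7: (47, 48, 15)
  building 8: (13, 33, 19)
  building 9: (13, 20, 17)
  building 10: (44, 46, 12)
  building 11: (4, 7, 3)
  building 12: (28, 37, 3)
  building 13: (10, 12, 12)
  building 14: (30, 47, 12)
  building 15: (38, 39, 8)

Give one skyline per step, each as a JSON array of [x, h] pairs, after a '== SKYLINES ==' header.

== SKYLINES ==
[[48,7],[49,0]]
[[33,7],[35,0],[48,7],[49,0]]
[[33,7],[35,5],[48,7],[49,0]]
[[1,19],[2,0],[33,7],[35,5],[48,7],[49,0]]
[[1,19],[2,0],[33,7],[35,18],[49,0]]
[[1,19],[2,0],[23,18],[24,0],[33,7],[35,18],[49,0]]
[[1,19],[2,0],[23,18],[24,0],[33,7],[35,18],[49,0]]
[[1,19],[2,0],[13,19],[33,7],[35,18],[49,0]]
[[1,19],[2,0],[13,19],[33,7],[35,18],[49,0]]
[[1,19],[2,0],[13,19],[33,7],[35,18],[49,0]]
[[1,19],[2,0],[4,3],[7,0],[13,19],[33,7],[35,18],[49,0]]
[[1,19],[2,0],[4,3],[7,0],[13,19],[33,7],[35,18],[49,0]]
[[1,19],[2,0],[4,3],[7,0],[10,12],[12,0],[13,19],[33,7],[35,18],[49,0]]
[[1,19],[2,0],[4,3],[7,0],[10,12],[12,0],[13,19],[33,12],[35,18],[49,0]]
[[1,19],[2,0],[4,3],[7,0],[10,12],[12,0],[13,19],[33,12],[35,18],[49,0]]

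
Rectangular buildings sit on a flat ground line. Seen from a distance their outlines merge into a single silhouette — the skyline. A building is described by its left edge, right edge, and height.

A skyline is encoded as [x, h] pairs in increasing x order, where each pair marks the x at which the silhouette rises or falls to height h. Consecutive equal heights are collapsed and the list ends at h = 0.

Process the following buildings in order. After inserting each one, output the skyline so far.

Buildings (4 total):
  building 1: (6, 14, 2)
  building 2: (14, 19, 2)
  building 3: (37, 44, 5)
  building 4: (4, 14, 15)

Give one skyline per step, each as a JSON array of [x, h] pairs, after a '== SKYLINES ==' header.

== SKYLINES ==
[[6,2],[14,0]]
[[6,2],[19,0]]
[[6,2],[19,0],[37,5],[44,0]]
[[4,15],[14,2],[19,0],[37,5],[44,0]]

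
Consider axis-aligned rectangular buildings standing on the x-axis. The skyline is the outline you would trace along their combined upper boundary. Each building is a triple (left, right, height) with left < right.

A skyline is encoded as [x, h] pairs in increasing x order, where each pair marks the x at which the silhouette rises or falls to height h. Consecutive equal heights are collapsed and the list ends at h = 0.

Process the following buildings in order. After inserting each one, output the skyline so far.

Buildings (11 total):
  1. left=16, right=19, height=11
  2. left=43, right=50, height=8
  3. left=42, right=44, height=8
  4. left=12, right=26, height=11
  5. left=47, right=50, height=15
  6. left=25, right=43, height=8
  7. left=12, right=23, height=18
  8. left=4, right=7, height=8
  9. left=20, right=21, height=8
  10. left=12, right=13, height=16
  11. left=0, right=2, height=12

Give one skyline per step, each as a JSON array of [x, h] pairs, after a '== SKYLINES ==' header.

== SKYLINES ==
[[16,11],[19,0]]
[[16,11],[19,0],[43,8],[50,0]]
[[16,11],[19,0],[42,8],[50,0]]
[[12,11],[26,0],[42,8],[50,0]]
[[12,11],[26,0],[42,8],[47,15],[50,0]]
[[12,11],[26,8],[47,15],[50,0]]
[[12,18],[23,11],[26,8],[47,15],[50,0]]
[[4,8],[7,0],[12,18],[23,11],[26,8],[47,15],[50,0]]
[[4,8],[7,0],[12,18],[23,11],[26,8],[47,15],[50,0]]
[[4,8],[7,0],[12,18],[23,11],[26,8],[47,15],[50,0]]
[[0,12],[2,0],[4,8],[7,0],[12,18],[23,11],[26,8],[47,15],[50,0]]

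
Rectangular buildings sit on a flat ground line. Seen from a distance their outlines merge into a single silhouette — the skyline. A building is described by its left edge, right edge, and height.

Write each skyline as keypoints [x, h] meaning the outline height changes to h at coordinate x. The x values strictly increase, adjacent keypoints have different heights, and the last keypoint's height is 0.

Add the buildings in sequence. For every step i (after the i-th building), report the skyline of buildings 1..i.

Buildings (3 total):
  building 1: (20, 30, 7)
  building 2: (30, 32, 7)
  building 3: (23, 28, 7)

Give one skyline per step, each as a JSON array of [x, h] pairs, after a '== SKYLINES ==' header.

== SKYLINES ==
[[20,7],[30,0]]
[[20,7],[32,0]]
[[20,7],[32,0]]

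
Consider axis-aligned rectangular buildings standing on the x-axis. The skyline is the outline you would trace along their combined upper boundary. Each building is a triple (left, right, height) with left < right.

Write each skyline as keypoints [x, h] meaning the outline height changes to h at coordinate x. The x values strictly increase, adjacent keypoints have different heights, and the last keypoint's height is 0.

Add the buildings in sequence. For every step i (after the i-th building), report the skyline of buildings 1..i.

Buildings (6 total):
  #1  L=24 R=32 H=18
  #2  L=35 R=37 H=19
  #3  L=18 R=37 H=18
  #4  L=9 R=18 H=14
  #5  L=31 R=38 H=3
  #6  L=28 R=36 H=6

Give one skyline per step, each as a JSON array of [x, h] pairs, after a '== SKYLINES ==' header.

== SKYLINES ==
[[24,18],[32,0]]
[[24,18],[32,0],[35,19],[37,0]]
[[18,18],[35,19],[37,0]]
[[9,14],[18,18],[35,19],[37,0]]
[[9,14],[18,18],[35,19],[37,3],[38,0]]
[[9,14],[18,18],[35,19],[37,3],[38,0]]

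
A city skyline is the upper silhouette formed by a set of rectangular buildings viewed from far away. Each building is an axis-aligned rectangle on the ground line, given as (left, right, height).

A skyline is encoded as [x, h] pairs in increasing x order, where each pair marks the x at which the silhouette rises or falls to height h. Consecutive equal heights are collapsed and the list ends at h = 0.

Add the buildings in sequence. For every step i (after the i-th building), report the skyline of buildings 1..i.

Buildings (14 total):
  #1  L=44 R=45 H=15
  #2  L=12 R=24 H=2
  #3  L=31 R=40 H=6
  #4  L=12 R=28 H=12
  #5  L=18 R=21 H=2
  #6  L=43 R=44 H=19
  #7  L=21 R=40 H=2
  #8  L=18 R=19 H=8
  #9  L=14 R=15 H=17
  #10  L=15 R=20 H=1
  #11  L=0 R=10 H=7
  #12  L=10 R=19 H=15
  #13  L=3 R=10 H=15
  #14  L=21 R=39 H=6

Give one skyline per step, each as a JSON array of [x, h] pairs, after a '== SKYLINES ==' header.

== SKYLINES ==
[[44,15],[45,0]]
[[12,2],[24,0],[44,15],[45,0]]
[[12,2],[24,0],[31,6],[40,0],[44,15],[45,0]]
[[12,12],[28,0],[31,6],[40,0],[44,15],[45,0]]
[[12,12],[28,0],[31,6],[40,0],[44,15],[45,0]]
[[12,12],[28,0],[31,6],[40,0],[43,19],[44,15],[45,0]]
[[12,12],[28,2],[31,6],[40,0],[43,19],[44,15],[45,0]]
[[12,12],[28,2],[31,6],[40,0],[43,19],[44,15],[45,0]]
[[12,12],[14,17],[15,12],[28,2],[31,6],[40,0],[43,19],[44,15],[45,0]]
[[12,12],[14,17],[15,12],[28,2],[31,6],[40,0],[43,19],[44,15],[45,0]]
[[0,7],[10,0],[12,12],[14,17],[15,12],[28,2],[31,6],[40,0],[43,19],[44,15],[45,0]]
[[0,7],[10,15],[14,17],[15,15],[19,12],[28,2],[31,6],[40,0],[43,19],[44,15],[45,0]]
[[0,7],[3,15],[14,17],[15,15],[19,12],[28,2],[31,6],[40,0],[43,19],[44,15],[45,0]]
[[0,7],[3,15],[14,17],[15,15],[19,12],[28,6],[40,0],[43,19],[44,15],[45,0]]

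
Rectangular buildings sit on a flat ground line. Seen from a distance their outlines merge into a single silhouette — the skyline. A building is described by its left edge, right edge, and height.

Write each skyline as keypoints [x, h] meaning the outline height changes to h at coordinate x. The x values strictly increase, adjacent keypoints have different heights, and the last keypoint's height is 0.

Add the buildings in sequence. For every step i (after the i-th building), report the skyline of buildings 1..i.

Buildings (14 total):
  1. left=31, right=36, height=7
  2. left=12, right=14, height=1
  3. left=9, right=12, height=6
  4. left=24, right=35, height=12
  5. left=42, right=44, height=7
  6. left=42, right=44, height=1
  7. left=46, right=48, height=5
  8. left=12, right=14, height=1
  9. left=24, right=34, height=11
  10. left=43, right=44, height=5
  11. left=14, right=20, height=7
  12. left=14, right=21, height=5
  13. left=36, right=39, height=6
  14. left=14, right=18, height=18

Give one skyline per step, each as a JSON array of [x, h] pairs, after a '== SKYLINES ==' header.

== SKYLINES ==
[[31,7],[36,0]]
[[12,1],[14,0],[31,7],[36,0]]
[[9,6],[12,1],[14,0],[31,7],[36,0]]
[[9,6],[12,1],[14,0],[24,12],[35,7],[36,0]]
[[9,6],[12,1],[14,0],[24,12],[35,7],[36,0],[42,7],[44,0]]
[[9,6],[12,1],[14,0],[24,12],[35,7],[36,0],[42,7],[44,0]]
[[9,6],[12,1],[14,0],[24,12],[35,7],[36,0],[42,7],[44,0],[46,5],[48,0]]
[[9,6],[12,1],[14,0],[24,12],[35,7],[36,0],[42,7],[44,0],[46,5],[48,0]]
[[9,6],[12,1],[14,0],[24,12],[35,7],[36,0],[42,7],[44,0],[46,5],[48,0]]
[[9,6],[12,1],[14,0],[24,12],[35,7],[36,0],[42,7],[44,0],[46,5],[48,0]]
[[9,6],[12,1],[14,7],[20,0],[24,12],[35,7],[36,0],[42,7],[44,0],[46,5],[48,0]]
[[9,6],[12,1],[14,7],[20,5],[21,0],[24,12],[35,7],[36,0],[42,7],[44,0],[46,5],[48,0]]
[[9,6],[12,1],[14,7],[20,5],[21,0],[24,12],[35,7],[36,6],[39,0],[42,7],[44,0],[46,5],[48,0]]
[[9,6],[12,1],[14,18],[18,7],[20,5],[21,0],[24,12],[35,7],[36,6],[39,0],[42,7],[44,0],[46,5],[48,0]]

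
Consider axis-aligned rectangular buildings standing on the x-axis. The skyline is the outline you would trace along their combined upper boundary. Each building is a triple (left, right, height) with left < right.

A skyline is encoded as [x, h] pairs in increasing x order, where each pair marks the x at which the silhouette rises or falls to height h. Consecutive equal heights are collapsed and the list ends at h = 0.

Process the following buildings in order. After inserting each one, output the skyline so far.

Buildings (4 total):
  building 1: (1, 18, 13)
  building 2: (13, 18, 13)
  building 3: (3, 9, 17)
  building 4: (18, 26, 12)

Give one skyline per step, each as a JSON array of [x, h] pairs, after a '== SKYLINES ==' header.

== SKYLINES ==
[[1,13],[18,0]]
[[1,13],[18,0]]
[[1,13],[3,17],[9,13],[18,0]]
[[1,13],[3,17],[9,13],[18,12],[26,0]]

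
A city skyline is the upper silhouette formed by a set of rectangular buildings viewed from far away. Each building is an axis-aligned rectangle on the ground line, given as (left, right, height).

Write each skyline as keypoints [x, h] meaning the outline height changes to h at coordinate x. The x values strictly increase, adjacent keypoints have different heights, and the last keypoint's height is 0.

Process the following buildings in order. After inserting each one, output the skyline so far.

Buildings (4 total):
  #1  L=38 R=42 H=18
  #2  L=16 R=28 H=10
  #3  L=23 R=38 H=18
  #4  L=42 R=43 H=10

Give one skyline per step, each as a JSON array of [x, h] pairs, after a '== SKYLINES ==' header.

== SKYLINES ==
[[38,18],[42,0]]
[[16,10],[28,0],[38,18],[42,0]]
[[16,10],[23,18],[42,0]]
[[16,10],[23,18],[42,10],[43,0]]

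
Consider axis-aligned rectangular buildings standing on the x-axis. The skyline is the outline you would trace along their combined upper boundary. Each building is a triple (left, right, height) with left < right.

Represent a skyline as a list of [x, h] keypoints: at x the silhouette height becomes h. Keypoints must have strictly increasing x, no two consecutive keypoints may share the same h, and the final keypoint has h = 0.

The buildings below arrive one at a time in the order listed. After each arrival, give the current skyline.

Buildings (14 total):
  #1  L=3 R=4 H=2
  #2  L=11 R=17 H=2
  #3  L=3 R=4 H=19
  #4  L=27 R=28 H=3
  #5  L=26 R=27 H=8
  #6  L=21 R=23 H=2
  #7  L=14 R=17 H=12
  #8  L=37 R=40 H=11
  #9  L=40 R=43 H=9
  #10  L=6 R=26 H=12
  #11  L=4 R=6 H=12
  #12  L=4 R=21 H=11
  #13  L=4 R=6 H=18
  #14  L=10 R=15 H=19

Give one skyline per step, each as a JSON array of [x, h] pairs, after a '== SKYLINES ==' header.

== SKYLINES ==
[[3,2],[4,0]]
[[3,2],[4,0],[11,2],[17,0]]
[[3,19],[4,0],[11,2],[17,0]]
[[3,19],[4,0],[11,2],[17,0],[27,3],[28,0]]
[[3,19],[4,0],[11,2],[17,0],[26,8],[27,3],[28,0]]
[[3,19],[4,0],[11,2],[17,0],[21,2],[23,0],[26,8],[27,3],[28,0]]
[[3,19],[4,0],[11,2],[14,12],[17,0],[21,2],[23,0],[26,8],[27,3],[28,0]]
[[3,19],[4,0],[11,2],[14,12],[17,0],[21,2],[23,0],[26,8],[27,3],[28,0],[37,11],[40,0]]
[[3,19],[4,0],[11,2],[14,12],[17,0],[21,2],[23,0],[26,8],[27,3],[28,0],[37,11],[40,9],[43,0]]
[[3,19],[4,0],[6,12],[26,8],[27,3],[28,0],[37,11],[40,9],[43,0]]
[[3,19],[4,12],[26,8],[27,3],[28,0],[37,11],[40,9],[43,0]]
[[3,19],[4,12],[26,8],[27,3],[28,0],[37,11],[40,9],[43,0]]
[[3,19],[4,18],[6,12],[26,8],[27,3],[28,0],[37,11],[40,9],[43,0]]
[[3,19],[4,18],[6,12],[10,19],[15,12],[26,8],[27,3],[28,0],[37,11],[40,9],[43,0]]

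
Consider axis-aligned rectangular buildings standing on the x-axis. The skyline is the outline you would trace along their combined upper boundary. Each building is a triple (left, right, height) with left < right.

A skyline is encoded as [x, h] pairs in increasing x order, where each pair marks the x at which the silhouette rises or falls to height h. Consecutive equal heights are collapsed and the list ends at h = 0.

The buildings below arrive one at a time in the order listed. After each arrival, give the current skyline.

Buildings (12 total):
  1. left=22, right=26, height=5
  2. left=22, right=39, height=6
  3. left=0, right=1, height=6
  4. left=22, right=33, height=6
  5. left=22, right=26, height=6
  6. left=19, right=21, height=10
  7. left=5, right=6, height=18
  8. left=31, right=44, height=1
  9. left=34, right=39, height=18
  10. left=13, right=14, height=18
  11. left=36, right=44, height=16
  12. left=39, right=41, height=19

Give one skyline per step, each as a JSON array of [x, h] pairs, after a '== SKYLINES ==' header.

== SKYLINES ==
[[22,5],[26,0]]
[[22,6],[39,0]]
[[0,6],[1,0],[22,6],[39,0]]
[[0,6],[1,0],[22,6],[39,0]]
[[0,6],[1,0],[22,6],[39,0]]
[[0,6],[1,0],[19,10],[21,0],[22,6],[39,0]]
[[0,6],[1,0],[5,18],[6,0],[19,10],[21,0],[22,6],[39,0]]
[[0,6],[1,0],[5,18],[6,0],[19,10],[21,0],[22,6],[39,1],[44,0]]
[[0,6],[1,0],[5,18],[6,0],[19,10],[21,0],[22,6],[34,18],[39,1],[44,0]]
[[0,6],[1,0],[5,18],[6,0],[13,18],[14,0],[19,10],[21,0],[22,6],[34,18],[39,1],[44,0]]
[[0,6],[1,0],[5,18],[6,0],[13,18],[14,0],[19,10],[21,0],[22,6],[34,18],[39,16],[44,0]]
[[0,6],[1,0],[5,18],[6,0],[13,18],[14,0],[19,10],[21,0],[22,6],[34,18],[39,19],[41,16],[44,0]]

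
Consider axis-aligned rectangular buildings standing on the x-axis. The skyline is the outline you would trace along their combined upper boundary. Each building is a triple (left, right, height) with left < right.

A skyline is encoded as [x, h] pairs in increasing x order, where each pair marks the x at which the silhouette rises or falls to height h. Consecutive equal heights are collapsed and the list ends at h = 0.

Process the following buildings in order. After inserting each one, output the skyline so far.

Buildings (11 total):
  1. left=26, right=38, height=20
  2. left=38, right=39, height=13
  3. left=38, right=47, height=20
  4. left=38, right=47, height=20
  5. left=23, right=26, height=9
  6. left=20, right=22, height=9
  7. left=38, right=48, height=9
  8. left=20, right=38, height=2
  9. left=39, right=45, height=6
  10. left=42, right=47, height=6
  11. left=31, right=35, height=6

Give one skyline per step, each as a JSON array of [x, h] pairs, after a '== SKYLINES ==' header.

== SKYLINES ==
[[26,20],[38,0]]
[[26,20],[38,13],[39,0]]
[[26,20],[47,0]]
[[26,20],[47,0]]
[[23,9],[26,20],[47,0]]
[[20,9],[22,0],[23,9],[26,20],[47,0]]
[[20,9],[22,0],[23,9],[26,20],[47,9],[48,0]]
[[20,9],[22,2],[23,9],[26,20],[47,9],[48,0]]
[[20,9],[22,2],[23,9],[26,20],[47,9],[48,0]]
[[20,9],[22,2],[23,9],[26,20],[47,9],[48,0]]
[[20,9],[22,2],[23,9],[26,20],[47,9],[48,0]]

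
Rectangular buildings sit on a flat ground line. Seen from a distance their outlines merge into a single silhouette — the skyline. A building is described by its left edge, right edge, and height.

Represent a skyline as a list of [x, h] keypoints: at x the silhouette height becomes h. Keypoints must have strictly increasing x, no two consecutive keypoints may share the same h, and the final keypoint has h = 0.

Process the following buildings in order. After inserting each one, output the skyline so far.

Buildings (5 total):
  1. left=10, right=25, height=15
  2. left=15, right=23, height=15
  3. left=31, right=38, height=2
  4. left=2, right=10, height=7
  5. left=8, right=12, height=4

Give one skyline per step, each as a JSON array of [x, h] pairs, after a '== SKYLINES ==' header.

== SKYLINES ==
[[10,15],[25,0]]
[[10,15],[25,0]]
[[10,15],[25,0],[31,2],[38,0]]
[[2,7],[10,15],[25,0],[31,2],[38,0]]
[[2,7],[10,15],[25,0],[31,2],[38,0]]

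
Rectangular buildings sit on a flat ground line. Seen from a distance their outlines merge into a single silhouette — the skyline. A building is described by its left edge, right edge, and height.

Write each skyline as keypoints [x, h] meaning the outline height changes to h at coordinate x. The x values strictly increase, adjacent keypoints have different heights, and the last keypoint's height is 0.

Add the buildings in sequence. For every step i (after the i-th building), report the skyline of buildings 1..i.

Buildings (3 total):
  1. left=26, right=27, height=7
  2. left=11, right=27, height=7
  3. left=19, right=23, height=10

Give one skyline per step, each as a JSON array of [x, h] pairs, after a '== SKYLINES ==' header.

== SKYLINES ==
[[26,7],[27,0]]
[[11,7],[27,0]]
[[11,7],[19,10],[23,7],[27,0]]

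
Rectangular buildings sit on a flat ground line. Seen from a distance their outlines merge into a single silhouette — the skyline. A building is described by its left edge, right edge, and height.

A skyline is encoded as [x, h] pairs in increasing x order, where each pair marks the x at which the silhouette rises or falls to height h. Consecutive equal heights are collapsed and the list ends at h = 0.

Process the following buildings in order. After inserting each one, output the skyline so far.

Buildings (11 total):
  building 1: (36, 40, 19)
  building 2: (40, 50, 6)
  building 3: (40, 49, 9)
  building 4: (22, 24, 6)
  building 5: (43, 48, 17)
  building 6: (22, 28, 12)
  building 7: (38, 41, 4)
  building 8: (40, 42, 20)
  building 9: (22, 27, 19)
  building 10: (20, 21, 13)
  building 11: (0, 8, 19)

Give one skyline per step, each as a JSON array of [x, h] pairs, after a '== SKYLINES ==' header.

== SKYLINES ==
[[36,19],[40,0]]
[[36,19],[40,6],[50,0]]
[[36,19],[40,9],[49,6],[50,0]]
[[22,6],[24,0],[36,19],[40,9],[49,6],[50,0]]
[[22,6],[24,0],[36,19],[40,9],[43,17],[48,9],[49,6],[50,0]]
[[22,12],[28,0],[36,19],[40,9],[43,17],[48,9],[49,6],[50,0]]
[[22,12],[28,0],[36,19],[40,9],[43,17],[48,9],[49,6],[50,0]]
[[22,12],[28,0],[36,19],[40,20],[42,9],[43,17],[48,9],[49,6],[50,0]]
[[22,19],[27,12],[28,0],[36,19],[40,20],[42,9],[43,17],[48,9],[49,6],[50,0]]
[[20,13],[21,0],[22,19],[27,12],[28,0],[36,19],[40,20],[42,9],[43,17],[48,9],[49,6],[50,0]]
[[0,19],[8,0],[20,13],[21,0],[22,19],[27,12],[28,0],[36,19],[40,20],[42,9],[43,17],[48,9],[49,6],[50,0]]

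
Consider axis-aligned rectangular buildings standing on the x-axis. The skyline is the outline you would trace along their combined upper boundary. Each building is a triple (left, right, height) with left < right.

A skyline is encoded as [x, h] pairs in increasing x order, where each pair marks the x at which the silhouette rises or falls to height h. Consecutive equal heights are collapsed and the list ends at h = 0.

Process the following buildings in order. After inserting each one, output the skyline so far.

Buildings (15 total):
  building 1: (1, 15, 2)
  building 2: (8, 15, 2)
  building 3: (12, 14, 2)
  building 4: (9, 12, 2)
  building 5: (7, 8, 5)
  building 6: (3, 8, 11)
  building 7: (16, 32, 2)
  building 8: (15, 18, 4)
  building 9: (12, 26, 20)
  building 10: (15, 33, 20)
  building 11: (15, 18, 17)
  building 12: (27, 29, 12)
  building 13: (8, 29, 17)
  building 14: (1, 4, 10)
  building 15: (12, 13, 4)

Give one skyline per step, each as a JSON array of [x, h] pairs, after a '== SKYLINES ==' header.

== SKYLINES ==
[[1,2],[15,0]]
[[1,2],[15,0]]
[[1,2],[15,0]]
[[1,2],[15,0]]
[[1,2],[7,5],[8,2],[15,0]]
[[1,2],[3,11],[8,2],[15,0]]
[[1,2],[3,11],[8,2],[15,0],[16,2],[32,0]]
[[1,2],[3,11],[8,2],[15,4],[18,2],[32,0]]
[[1,2],[3,11],[8,2],[12,20],[26,2],[32,0]]
[[1,2],[3,11],[8,2],[12,20],[33,0]]
[[1,2],[3,11],[8,2],[12,20],[33,0]]
[[1,2],[3,11],[8,2],[12,20],[33,0]]
[[1,2],[3,11],[8,17],[12,20],[33,0]]
[[1,10],[3,11],[8,17],[12,20],[33,0]]
[[1,10],[3,11],[8,17],[12,20],[33,0]]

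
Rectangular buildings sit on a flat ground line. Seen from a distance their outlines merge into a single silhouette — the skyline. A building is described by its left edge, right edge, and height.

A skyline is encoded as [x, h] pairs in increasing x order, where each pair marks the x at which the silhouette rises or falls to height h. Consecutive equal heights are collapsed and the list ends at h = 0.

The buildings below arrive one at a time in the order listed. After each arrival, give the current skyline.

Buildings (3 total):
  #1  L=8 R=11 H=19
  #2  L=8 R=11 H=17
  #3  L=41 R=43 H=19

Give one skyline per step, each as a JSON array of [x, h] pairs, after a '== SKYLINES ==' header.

== SKYLINES ==
[[8,19],[11,0]]
[[8,19],[11,0]]
[[8,19],[11,0],[41,19],[43,0]]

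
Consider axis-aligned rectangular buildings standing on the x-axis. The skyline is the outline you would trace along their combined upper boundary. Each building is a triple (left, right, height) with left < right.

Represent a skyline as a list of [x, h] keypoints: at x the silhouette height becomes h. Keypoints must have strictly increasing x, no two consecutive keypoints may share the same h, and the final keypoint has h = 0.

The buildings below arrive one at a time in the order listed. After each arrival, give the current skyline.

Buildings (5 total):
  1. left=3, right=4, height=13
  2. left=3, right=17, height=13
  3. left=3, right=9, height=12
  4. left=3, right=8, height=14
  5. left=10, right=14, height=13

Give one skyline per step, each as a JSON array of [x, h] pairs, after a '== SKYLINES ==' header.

== SKYLINES ==
[[3,13],[4,0]]
[[3,13],[17,0]]
[[3,13],[17,0]]
[[3,14],[8,13],[17,0]]
[[3,14],[8,13],[17,0]]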